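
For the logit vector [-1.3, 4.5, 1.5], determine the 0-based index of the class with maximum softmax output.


Softmax is a monotonic transformation, so it preserves the argmax.
We need to find the index of the maximum logit.
Index 0: -1.3
Index 1: 4.5
Index 2: 1.5
Maximum logit = 4.5 at index 1

1


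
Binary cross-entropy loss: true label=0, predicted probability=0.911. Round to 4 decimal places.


For y=0: Loss = -log(1-p)
= -log(1 - 0.911)
= -log(0.089)
= -(-2.4191)
= 2.4191

2.4191


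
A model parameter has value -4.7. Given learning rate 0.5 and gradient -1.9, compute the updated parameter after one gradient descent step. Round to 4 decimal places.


w_new = w_old - lr * gradient
= -4.7 - 0.5 * -1.9
= -4.7 - (-0.95)
= -3.7500

-3.7500


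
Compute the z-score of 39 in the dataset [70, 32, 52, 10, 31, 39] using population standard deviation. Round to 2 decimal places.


Mean = (70 + 32 + 52 + 10 + 31 + 39) / 6 = 39.0
Variance = sum((x_i - mean)^2) / n = 347.3333
Std = sqrt(347.3333) = 18.6369
Z = (x - mean) / std
= (39 - 39.0) / 18.6369
= 0.0 / 18.6369
= 0.00

0.00


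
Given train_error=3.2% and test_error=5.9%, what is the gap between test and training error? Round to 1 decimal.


Generalization gap = test_error - train_error
= 5.9 - 3.2
= 2.7%
A moderate gap.

2.7


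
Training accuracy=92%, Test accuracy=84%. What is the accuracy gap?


Gap = train_accuracy - test_accuracy
= 92 - 84
= 8%
This moderate gap may indicate mild overfitting.

8


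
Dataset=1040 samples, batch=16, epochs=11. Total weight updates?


Iterations per epoch = 1040 / 16 = 65
Total updates = iterations_per_epoch * epochs
= 65 * 11
= 715

715


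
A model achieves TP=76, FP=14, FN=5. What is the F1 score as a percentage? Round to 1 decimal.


Precision = TP / (TP + FP) = 76 / 90 = 0.8444
Recall = TP / (TP + FN) = 76 / 81 = 0.9383
F1 = 2 * P * R / (P + R)
= 2 * 0.8444 * 0.9383 / (0.8444 + 0.9383)
= 1.5846 / 1.7827
= 0.8889
As percentage: 88.9%

88.9


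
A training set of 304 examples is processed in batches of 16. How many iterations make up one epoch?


Iterations per epoch = dataset_size / batch_size
= 304 / 16
= 19

19


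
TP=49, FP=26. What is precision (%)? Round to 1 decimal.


Precision = TP / (TP + FP) * 100
= 49 / (49 + 26)
= 49 / 75
= 0.6533
= 65.3%

65.3


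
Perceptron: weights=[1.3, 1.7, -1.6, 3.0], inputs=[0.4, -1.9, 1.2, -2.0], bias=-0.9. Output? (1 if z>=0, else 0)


z = w . x + b
= 1.3*0.4 + 1.7*-1.9 + -1.6*1.2 + 3.0*-2.0 + -0.9
= 0.52 + -3.23 + -1.92 + -6.0 + -0.9
= -10.63 + -0.9
= -11.53
Since z = -11.53 < 0, output = 0

0


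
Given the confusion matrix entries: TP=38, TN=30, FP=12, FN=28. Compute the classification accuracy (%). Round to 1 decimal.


Accuracy = (TP + TN) / (TP + TN + FP + FN) * 100
= (38 + 30) / (38 + 30 + 12 + 28)
= 68 / 108
= 0.6296
= 63.0%

63.0


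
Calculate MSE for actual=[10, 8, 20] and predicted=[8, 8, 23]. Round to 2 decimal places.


Differences: [2, 0, -3]
Squared errors: [4, 0, 9]
Sum of squared errors = 13
MSE = 13 / 3 = 4.33

4.33


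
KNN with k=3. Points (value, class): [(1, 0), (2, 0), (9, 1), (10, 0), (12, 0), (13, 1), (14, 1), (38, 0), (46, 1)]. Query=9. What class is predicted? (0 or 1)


Distances from query 9:
Point 9 (class 1): distance = 0
Point 10 (class 0): distance = 1
Point 12 (class 0): distance = 3
K=3 nearest neighbors: classes = [1, 0, 0]
Votes for class 1: 1 / 3
Majority vote => class 0

0


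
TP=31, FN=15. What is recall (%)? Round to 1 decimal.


Recall = TP / (TP + FN) * 100
= 31 / (31 + 15)
= 31 / 46
= 0.6739
= 67.4%

67.4


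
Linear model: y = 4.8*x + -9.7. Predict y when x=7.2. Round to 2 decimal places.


y = 4.8 * 7.2 + (-9.7)
= 34.56 + (-9.7)
= 24.86

24.86


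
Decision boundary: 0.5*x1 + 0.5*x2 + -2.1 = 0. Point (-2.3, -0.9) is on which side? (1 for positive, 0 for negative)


Compute 0.5 * -2.3 + 0.5 * -0.9 + -2.1
= -1.15 + -0.45 + -2.1
= -3.7
Since -3.7 < 0, the point is on the negative side.

0


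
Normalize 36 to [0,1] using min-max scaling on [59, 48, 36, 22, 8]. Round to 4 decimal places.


Min = 8, Max = 59
Range = 59 - 8 = 51
Scaled = (x - min) / (max - min)
= (36 - 8) / 51
= 28 / 51
= 0.5490

0.5490


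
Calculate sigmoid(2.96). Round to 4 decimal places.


sigmoid(z) = 1 / (1 + exp(-z))
exp(-(2.96)) = exp(-2.96) = 0.0518
1 + 0.0518 = 1.0518
1 / 1.0518 = 0.9507

0.9507


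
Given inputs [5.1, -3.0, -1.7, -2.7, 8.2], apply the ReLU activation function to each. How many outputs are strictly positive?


ReLU(x) = max(0, x) for each element:
ReLU(5.1) = 5.1
ReLU(-3.0) = 0
ReLU(-1.7) = 0
ReLU(-2.7) = 0
ReLU(8.2) = 8.2
Active neurons (>0): 2

2


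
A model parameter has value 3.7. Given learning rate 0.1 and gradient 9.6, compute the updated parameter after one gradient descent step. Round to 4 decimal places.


w_new = w_old - lr * gradient
= 3.7 - 0.1 * 9.6
= 3.7 - (0.96)
= 2.7400

2.7400


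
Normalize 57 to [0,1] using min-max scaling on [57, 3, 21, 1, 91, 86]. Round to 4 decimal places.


Min = 1, Max = 91
Range = 91 - 1 = 90
Scaled = (x - min) / (max - min)
= (57 - 1) / 90
= 56 / 90
= 0.6222

0.6222


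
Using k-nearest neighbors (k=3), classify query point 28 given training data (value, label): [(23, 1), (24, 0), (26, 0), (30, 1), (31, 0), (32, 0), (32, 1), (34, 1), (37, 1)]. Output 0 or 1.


Distances from query 28:
Point 26 (class 0): distance = 2
Point 30 (class 1): distance = 2
Point 31 (class 0): distance = 3
K=3 nearest neighbors: classes = [0, 1, 0]
Votes for class 1: 1 / 3
Majority vote => class 0

0


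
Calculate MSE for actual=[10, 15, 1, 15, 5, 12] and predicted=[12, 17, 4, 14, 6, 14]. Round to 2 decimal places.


Differences: [-2, -2, -3, 1, -1, -2]
Squared errors: [4, 4, 9, 1, 1, 4]
Sum of squared errors = 23
MSE = 23 / 6 = 3.83

3.83


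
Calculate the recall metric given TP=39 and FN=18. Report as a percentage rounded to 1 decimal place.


Recall = TP / (TP + FN) * 100
= 39 / (39 + 18)
= 39 / 57
= 0.6842
= 68.4%

68.4


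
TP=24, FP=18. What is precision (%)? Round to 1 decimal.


Precision = TP / (TP + FP) * 100
= 24 / (24 + 18)
= 24 / 42
= 0.5714
= 57.1%

57.1


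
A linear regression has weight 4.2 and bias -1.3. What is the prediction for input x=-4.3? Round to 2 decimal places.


y = 4.2 * -4.3 + (-1.3)
= -18.06 + (-1.3)
= -19.36

-19.36


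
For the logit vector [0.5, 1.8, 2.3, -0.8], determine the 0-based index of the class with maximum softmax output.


Softmax is a monotonic transformation, so it preserves the argmax.
We need to find the index of the maximum logit.
Index 0: 0.5
Index 1: 1.8
Index 2: 2.3
Index 3: -0.8
Maximum logit = 2.3 at index 2

2


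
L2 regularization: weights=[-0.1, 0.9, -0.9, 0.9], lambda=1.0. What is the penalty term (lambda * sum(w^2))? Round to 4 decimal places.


Squaring each weight:
(-0.1)^2 = 0.01
0.9^2 = 0.81
(-0.9)^2 = 0.81
0.9^2 = 0.81
Sum of squares = 2.44
Penalty = 1.0 * 2.44 = 2.4400

2.4400


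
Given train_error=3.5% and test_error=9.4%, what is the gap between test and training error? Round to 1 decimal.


Generalization gap = test_error - train_error
= 9.4 - 3.5
= 5.9%
A moderate gap.

5.9


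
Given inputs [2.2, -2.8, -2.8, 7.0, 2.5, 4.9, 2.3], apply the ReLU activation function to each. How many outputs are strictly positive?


ReLU(x) = max(0, x) for each element:
ReLU(2.2) = 2.2
ReLU(-2.8) = 0
ReLU(-2.8) = 0
ReLU(7.0) = 7.0
ReLU(2.5) = 2.5
ReLU(4.9) = 4.9
ReLU(2.3) = 2.3
Active neurons (>0): 5

5


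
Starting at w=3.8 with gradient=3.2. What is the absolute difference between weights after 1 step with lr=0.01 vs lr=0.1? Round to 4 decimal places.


With lr=0.01: w_new = 3.8 - 0.01 * 3.2 = 3.768
With lr=0.1: w_new = 3.8 - 0.1 * 3.2 = 3.48
Absolute difference = |3.768 - 3.48|
= 0.2880

0.2880


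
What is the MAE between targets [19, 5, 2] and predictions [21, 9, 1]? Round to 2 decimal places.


Absolute errors: [2, 4, 1]
Sum of absolute errors = 7
MAE = 7 / 3 = 2.33

2.33


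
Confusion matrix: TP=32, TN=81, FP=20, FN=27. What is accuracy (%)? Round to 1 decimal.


Accuracy = (TP + TN) / (TP + TN + FP + FN) * 100
= (32 + 81) / (32 + 81 + 20 + 27)
= 113 / 160
= 0.7063
= 70.6%

70.6


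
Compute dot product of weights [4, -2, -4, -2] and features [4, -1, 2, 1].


Element-wise products:
4 * 4 = 16
-2 * -1 = 2
-4 * 2 = -8
-2 * 1 = -2
Sum = 16 + 2 + -8 + -2
= 8

8


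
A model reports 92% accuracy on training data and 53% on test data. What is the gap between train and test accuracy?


Gap = train_accuracy - test_accuracy
= 92 - 53
= 39%
This large gap strongly indicates overfitting.

39


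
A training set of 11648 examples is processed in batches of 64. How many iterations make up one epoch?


Iterations per epoch = dataset_size / batch_size
= 11648 / 64
= 182

182


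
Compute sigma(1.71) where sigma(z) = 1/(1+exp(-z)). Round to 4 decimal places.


sigmoid(z) = 1 / (1 + exp(-z))
exp(-(1.71)) = exp(-1.71) = 0.1809
1 + 0.1809 = 1.1809
1 / 1.1809 = 0.8468

0.8468


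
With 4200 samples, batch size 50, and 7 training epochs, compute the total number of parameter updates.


Iterations per epoch = 4200 / 50 = 84
Total updates = iterations_per_epoch * epochs
= 84 * 7
= 588

588


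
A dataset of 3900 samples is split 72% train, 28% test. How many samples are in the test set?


Train samples = 3900 * 72% = 2808
Test samples = 3900 - 2808
= 1092

1092


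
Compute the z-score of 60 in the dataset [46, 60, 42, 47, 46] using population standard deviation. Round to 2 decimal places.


Mean = (46 + 60 + 42 + 47 + 46) / 5 = 48.2
Variance = sum((x_i - mean)^2) / n = 37.76
Std = sqrt(37.76) = 6.1449
Z = (x - mean) / std
= (60 - 48.2) / 6.1449
= 11.8 / 6.1449
= 1.92

1.92


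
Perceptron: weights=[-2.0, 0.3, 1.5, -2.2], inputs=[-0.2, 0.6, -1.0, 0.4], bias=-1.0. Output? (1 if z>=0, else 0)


z = w . x + b
= -2.0*-0.2 + 0.3*0.6 + 1.5*-1.0 + -2.2*0.4 + -1.0
= 0.4 + 0.18 + -1.5 + -0.88 + -1.0
= -1.8 + -1.0
= -2.8
Since z = -2.8 < 0, output = 0

0


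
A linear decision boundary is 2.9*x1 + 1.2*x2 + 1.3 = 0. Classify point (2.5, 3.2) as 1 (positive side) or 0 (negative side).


Compute 2.9 * 2.5 + 1.2 * 3.2 + 1.3
= 7.25 + 3.84 + 1.3
= 12.39
Since 12.39 >= 0, the point is on the positive side.

1


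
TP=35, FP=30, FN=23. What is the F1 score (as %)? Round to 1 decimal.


Precision = TP / (TP + FP) = 35 / 65 = 0.5385
Recall = TP / (TP + FN) = 35 / 58 = 0.6034
F1 = 2 * P * R / (P + R)
= 2 * 0.5385 * 0.6034 / (0.5385 + 0.6034)
= 0.6499 / 1.1419
= 0.5691
As percentage: 56.9%

56.9


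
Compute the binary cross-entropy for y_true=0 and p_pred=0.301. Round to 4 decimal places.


For y=0: Loss = -log(1-p)
= -log(1 - 0.301)
= -log(0.699)
= -(-0.3581)
= 0.3581

0.3581


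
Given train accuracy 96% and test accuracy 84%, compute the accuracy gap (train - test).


Gap = train_accuracy - test_accuracy
= 96 - 84
= 12%
This gap suggests the model is overfitting.

12


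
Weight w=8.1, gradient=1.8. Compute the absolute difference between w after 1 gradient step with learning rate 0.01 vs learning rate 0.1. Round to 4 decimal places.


With lr=0.01: w_new = 8.1 - 0.01 * 1.8 = 8.082
With lr=0.1: w_new = 8.1 - 0.1 * 1.8 = 7.92
Absolute difference = |8.082 - 7.92|
= 0.1620

0.1620


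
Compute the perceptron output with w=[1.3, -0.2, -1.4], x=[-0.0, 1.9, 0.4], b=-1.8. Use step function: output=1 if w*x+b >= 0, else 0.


z = w . x + b
= 1.3*-0.0 + -0.2*1.9 + -1.4*0.4 + -1.8
= -0.0 + -0.38 + -0.56 + -1.8
= -0.94 + -1.8
= -2.74
Since z = -2.74 < 0, output = 0

0


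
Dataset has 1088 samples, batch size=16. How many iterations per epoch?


Iterations per epoch = dataset_size / batch_size
= 1088 / 16
= 68

68


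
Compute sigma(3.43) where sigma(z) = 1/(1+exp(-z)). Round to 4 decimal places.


sigmoid(z) = 1 / (1 + exp(-z))
exp(-(3.43)) = exp(-3.43) = 0.0324
1 + 0.0324 = 1.0324
1 / 1.0324 = 0.9686

0.9686


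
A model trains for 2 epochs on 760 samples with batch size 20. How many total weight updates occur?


Iterations per epoch = 760 / 20 = 38
Total updates = iterations_per_epoch * epochs
= 38 * 2
= 76

76


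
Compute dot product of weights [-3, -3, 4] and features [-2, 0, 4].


Element-wise products:
-3 * -2 = 6
-3 * 0 = 0
4 * 4 = 16
Sum = 6 + 0 + 16
= 22

22


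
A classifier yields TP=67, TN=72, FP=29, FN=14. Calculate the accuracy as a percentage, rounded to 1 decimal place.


Accuracy = (TP + TN) / (TP + TN + FP + FN) * 100
= (67 + 72) / (67 + 72 + 29 + 14)
= 139 / 182
= 0.7637
= 76.4%

76.4


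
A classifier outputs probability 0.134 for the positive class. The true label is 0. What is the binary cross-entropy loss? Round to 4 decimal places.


For y=0: Loss = -log(1-p)
= -log(1 - 0.134)
= -log(0.866)
= -(-0.1439)
= 0.1439

0.1439


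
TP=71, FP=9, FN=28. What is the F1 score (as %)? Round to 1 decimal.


Precision = TP / (TP + FP) = 71 / 80 = 0.8875
Recall = TP / (TP + FN) = 71 / 99 = 0.7172
F1 = 2 * P * R / (P + R)
= 2 * 0.8875 * 0.7172 / (0.8875 + 0.7172)
= 1.273 / 1.6047
= 0.7933
As percentage: 79.3%

79.3


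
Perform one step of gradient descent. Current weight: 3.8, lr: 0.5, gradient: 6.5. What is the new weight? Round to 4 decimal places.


w_new = w_old - lr * gradient
= 3.8 - 0.5 * 6.5
= 3.8 - (3.25)
= 0.5500

0.5500


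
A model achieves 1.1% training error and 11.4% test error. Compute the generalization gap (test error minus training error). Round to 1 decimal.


Generalization gap = test_error - train_error
= 11.4 - 1.1
= 10.3%
A large gap suggests overfitting.

10.3


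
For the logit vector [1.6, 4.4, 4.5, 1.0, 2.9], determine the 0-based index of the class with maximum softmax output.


Softmax is a monotonic transformation, so it preserves the argmax.
We need to find the index of the maximum logit.
Index 0: 1.6
Index 1: 4.4
Index 2: 4.5
Index 3: 1.0
Index 4: 2.9
Maximum logit = 4.5 at index 2

2


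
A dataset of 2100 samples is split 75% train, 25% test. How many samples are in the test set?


Train samples = 2100 * 75% = 1575
Test samples = 2100 - 1575
= 525

525


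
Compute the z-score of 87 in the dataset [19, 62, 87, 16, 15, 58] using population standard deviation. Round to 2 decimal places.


Mean = (19 + 62 + 87 + 16 + 15 + 58) / 6 = 42.8333
Variance = sum((x_i - mean)^2) / n = 768.4722
Std = sqrt(768.4722) = 27.7213
Z = (x - mean) / std
= (87 - 42.8333) / 27.7213
= 44.1667 / 27.7213
= 1.59

1.59


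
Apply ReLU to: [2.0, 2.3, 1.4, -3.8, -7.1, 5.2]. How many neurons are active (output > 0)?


ReLU(x) = max(0, x) for each element:
ReLU(2.0) = 2.0
ReLU(2.3) = 2.3
ReLU(1.4) = 1.4
ReLU(-3.8) = 0
ReLU(-7.1) = 0
ReLU(5.2) = 5.2
Active neurons (>0): 4

4


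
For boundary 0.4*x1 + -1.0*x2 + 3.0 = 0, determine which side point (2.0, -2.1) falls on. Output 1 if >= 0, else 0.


Compute 0.4 * 2.0 + -1.0 * -2.1 + 3.0
= 0.8 + 2.1 + 3.0
= 5.9
Since 5.9 >= 0, the point is on the positive side.

1


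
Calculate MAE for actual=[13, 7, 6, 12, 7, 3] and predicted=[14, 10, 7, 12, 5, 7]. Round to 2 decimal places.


Absolute errors: [1, 3, 1, 0, 2, 4]
Sum of absolute errors = 11
MAE = 11 / 6 = 1.83

1.83


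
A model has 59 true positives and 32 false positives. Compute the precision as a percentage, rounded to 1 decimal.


Precision = TP / (TP + FP) * 100
= 59 / (59 + 32)
= 59 / 91
= 0.6484
= 64.8%

64.8


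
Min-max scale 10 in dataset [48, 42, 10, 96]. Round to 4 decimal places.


Min = 10, Max = 96
Range = 96 - 10 = 86
Scaled = (x - min) / (max - min)
= (10 - 10) / 86
= 0 / 86
= 0.0000

0.0000


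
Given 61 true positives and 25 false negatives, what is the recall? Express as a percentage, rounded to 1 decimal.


Recall = TP / (TP + FN) * 100
= 61 / (61 + 25)
= 61 / 86
= 0.7093
= 70.9%

70.9


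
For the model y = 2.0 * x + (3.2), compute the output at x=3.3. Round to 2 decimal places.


y = 2.0 * 3.3 + (3.2)
= 6.6 + (3.2)
= 9.80

9.80


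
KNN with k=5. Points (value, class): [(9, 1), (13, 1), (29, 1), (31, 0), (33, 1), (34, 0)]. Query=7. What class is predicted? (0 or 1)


Distances from query 7:
Point 9 (class 1): distance = 2
Point 13 (class 1): distance = 6
Point 29 (class 1): distance = 22
Point 31 (class 0): distance = 24
Point 33 (class 1): distance = 26
K=5 nearest neighbors: classes = [1, 1, 1, 0, 1]
Votes for class 1: 4 / 5
Majority vote => class 1

1


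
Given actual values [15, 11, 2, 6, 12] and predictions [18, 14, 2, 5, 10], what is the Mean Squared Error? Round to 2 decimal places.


Differences: [-3, -3, 0, 1, 2]
Squared errors: [9, 9, 0, 1, 4]
Sum of squared errors = 23
MSE = 23 / 5 = 4.60

4.60


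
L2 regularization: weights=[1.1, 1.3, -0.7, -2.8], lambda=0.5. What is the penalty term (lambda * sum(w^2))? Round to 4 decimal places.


Squaring each weight:
1.1^2 = 1.21
1.3^2 = 1.69
(-0.7)^2 = 0.49
(-2.8)^2 = 7.84
Sum of squares = 11.23
Penalty = 0.5 * 11.23 = 5.6150

5.6150


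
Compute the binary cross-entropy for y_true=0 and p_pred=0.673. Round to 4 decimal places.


For y=0: Loss = -log(1-p)
= -log(1 - 0.673)
= -log(0.327)
= -(-1.1178)
= 1.1178

1.1178


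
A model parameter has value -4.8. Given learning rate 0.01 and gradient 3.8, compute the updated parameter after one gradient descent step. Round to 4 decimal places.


w_new = w_old - lr * gradient
= -4.8 - 0.01 * 3.8
= -4.8 - (0.038)
= -4.8380

-4.8380


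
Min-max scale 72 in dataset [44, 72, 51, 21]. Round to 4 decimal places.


Min = 21, Max = 72
Range = 72 - 21 = 51
Scaled = (x - min) / (max - min)
= (72 - 21) / 51
= 51 / 51
= 1.0000

1.0000


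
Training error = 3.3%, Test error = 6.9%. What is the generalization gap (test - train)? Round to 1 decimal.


Generalization gap = test_error - train_error
= 6.9 - 3.3
= 3.6%
A moderate gap.

3.6


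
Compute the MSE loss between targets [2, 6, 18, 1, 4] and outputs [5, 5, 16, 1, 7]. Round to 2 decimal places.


Differences: [-3, 1, 2, 0, -3]
Squared errors: [9, 1, 4, 0, 9]
Sum of squared errors = 23
MSE = 23 / 5 = 4.60

4.60


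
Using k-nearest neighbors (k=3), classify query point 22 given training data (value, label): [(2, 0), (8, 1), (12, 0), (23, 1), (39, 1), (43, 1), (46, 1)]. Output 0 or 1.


Distances from query 22:
Point 23 (class 1): distance = 1
Point 12 (class 0): distance = 10
Point 8 (class 1): distance = 14
K=3 nearest neighbors: classes = [1, 0, 1]
Votes for class 1: 2 / 3
Majority vote => class 1

1


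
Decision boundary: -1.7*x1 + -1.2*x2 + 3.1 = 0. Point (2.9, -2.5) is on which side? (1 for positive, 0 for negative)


Compute -1.7 * 2.9 + -1.2 * -2.5 + 3.1
= -4.93 + 3.0 + 3.1
= 1.17
Since 1.17 >= 0, the point is on the positive side.

1


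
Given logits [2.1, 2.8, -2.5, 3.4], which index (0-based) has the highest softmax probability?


Softmax is a monotonic transformation, so it preserves the argmax.
We need to find the index of the maximum logit.
Index 0: 2.1
Index 1: 2.8
Index 2: -2.5
Index 3: 3.4
Maximum logit = 3.4 at index 3

3


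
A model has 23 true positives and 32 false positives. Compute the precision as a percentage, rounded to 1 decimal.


Precision = TP / (TP + FP) * 100
= 23 / (23 + 32)
= 23 / 55
= 0.4182
= 41.8%

41.8


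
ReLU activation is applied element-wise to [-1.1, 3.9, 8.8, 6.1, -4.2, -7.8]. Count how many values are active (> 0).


ReLU(x) = max(0, x) for each element:
ReLU(-1.1) = 0
ReLU(3.9) = 3.9
ReLU(8.8) = 8.8
ReLU(6.1) = 6.1
ReLU(-4.2) = 0
ReLU(-7.8) = 0
Active neurons (>0): 3

3


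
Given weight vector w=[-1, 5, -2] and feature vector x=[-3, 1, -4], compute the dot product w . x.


Element-wise products:
-1 * -3 = 3
5 * 1 = 5
-2 * -4 = 8
Sum = 3 + 5 + 8
= 16

16


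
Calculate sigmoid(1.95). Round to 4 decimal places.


sigmoid(z) = 1 / (1 + exp(-z))
exp(-(1.95)) = exp(-1.95) = 0.1423
1 + 0.1423 = 1.1423
1 / 1.1423 = 0.8754

0.8754


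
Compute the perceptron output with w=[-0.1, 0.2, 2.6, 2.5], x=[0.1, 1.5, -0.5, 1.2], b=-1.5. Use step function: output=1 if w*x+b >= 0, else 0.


z = w . x + b
= -0.1*0.1 + 0.2*1.5 + 2.6*-0.5 + 2.5*1.2 + -1.5
= -0.01 + 0.3 + -1.3 + 3.0 + -1.5
= 1.99 + -1.5
= 0.49
Since z = 0.49 >= 0, output = 1

1


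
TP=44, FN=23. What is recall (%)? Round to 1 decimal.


Recall = TP / (TP + FN) * 100
= 44 / (44 + 23)
= 44 / 67
= 0.6567
= 65.7%

65.7


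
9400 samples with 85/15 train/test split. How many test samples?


Train samples = 9400 * 85% = 7990
Test samples = 9400 - 7990
= 1410

1410


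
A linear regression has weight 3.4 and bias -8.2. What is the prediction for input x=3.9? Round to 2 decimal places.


y = 3.4 * 3.9 + (-8.2)
= 13.26 + (-8.2)
= 5.06

5.06


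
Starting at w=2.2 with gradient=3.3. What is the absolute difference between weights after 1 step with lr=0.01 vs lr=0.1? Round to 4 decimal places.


With lr=0.01: w_new = 2.2 - 0.01 * 3.3 = 2.167
With lr=0.1: w_new = 2.2 - 0.1 * 3.3 = 1.87
Absolute difference = |2.167 - 1.87|
= 0.2970

0.2970


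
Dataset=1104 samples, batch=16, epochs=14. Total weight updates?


Iterations per epoch = 1104 / 16 = 69
Total updates = iterations_per_epoch * epochs
= 69 * 14
= 966

966


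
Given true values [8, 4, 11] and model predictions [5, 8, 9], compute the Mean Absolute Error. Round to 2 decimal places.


Absolute errors: [3, 4, 2]
Sum of absolute errors = 9
MAE = 9 / 3 = 3.00

3.00


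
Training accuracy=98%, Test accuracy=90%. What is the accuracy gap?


Gap = train_accuracy - test_accuracy
= 98 - 90
= 8%
This moderate gap may indicate mild overfitting.

8


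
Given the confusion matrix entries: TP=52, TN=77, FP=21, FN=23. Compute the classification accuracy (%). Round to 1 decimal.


Accuracy = (TP + TN) / (TP + TN + FP + FN) * 100
= (52 + 77) / (52 + 77 + 21 + 23)
= 129 / 173
= 0.7457
= 74.6%

74.6


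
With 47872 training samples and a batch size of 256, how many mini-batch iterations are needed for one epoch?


Iterations per epoch = dataset_size / batch_size
= 47872 / 256
= 187

187


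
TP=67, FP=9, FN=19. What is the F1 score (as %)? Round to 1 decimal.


Precision = TP / (TP + FP) = 67 / 76 = 0.8816
Recall = TP / (TP + FN) = 67 / 86 = 0.7791
F1 = 2 * P * R / (P + R)
= 2 * 0.8816 * 0.7791 / (0.8816 + 0.7791)
= 1.3736 / 1.6606
= 0.8272
As percentage: 82.7%

82.7


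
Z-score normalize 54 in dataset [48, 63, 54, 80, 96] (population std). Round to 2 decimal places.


Mean = (48 + 63 + 54 + 80 + 96) / 5 = 68.2
Variance = sum((x_i - mean)^2) / n = 309.76
Std = sqrt(309.76) = 17.6
Z = (x - mean) / std
= (54 - 68.2) / 17.6
= -14.2 / 17.6
= -0.81

-0.81


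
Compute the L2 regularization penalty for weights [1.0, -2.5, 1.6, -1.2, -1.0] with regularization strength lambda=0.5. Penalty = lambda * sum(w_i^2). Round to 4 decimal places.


Squaring each weight:
1.0^2 = 1.0
(-2.5)^2 = 6.25
1.6^2 = 2.56
(-1.2)^2 = 1.44
(-1.0)^2 = 1.0
Sum of squares = 12.25
Penalty = 0.5 * 12.25 = 6.1250

6.1250


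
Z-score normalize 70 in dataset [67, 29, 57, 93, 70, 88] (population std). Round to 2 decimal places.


Mean = (67 + 29 + 57 + 93 + 70 + 88) / 6 = 67.3333
Variance = sum((x_i - mean)^2) / n = 444.8889
Std = sqrt(444.8889) = 21.0924
Z = (x - mean) / std
= (70 - 67.3333) / 21.0924
= 2.6667 / 21.0924
= 0.13

0.13


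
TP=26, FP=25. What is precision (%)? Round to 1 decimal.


Precision = TP / (TP + FP) * 100
= 26 / (26 + 25)
= 26 / 51
= 0.5098
= 51.0%

51.0


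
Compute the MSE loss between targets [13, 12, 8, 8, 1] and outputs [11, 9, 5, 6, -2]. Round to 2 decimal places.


Differences: [2, 3, 3, 2, 3]
Squared errors: [4, 9, 9, 4, 9]
Sum of squared errors = 35
MSE = 35 / 5 = 7.00

7.00


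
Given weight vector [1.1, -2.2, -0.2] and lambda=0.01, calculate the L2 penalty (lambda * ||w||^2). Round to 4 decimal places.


Squaring each weight:
1.1^2 = 1.21
(-2.2)^2 = 4.84
(-0.2)^2 = 0.04
Sum of squares = 6.09
Penalty = 0.01 * 6.09 = 0.0609

0.0609


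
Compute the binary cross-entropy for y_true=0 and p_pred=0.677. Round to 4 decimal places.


For y=0: Loss = -log(1-p)
= -log(1 - 0.677)
= -log(0.323)
= -(-1.1301)
= 1.1301

1.1301


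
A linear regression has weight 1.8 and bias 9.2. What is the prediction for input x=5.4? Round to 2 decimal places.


y = 1.8 * 5.4 + (9.2)
= 9.72 + (9.2)
= 18.92

18.92


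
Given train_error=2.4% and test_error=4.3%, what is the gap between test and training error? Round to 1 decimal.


Generalization gap = test_error - train_error
= 4.3 - 2.4
= 1.9%
A small gap suggests good generalization.

1.9


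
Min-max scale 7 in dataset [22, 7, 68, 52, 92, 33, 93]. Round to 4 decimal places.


Min = 7, Max = 93
Range = 93 - 7 = 86
Scaled = (x - min) / (max - min)
= (7 - 7) / 86
= 0 / 86
= 0.0000

0.0000


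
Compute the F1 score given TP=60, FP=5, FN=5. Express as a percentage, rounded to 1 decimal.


Precision = TP / (TP + FP) = 60 / 65 = 0.9231
Recall = TP / (TP + FN) = 60 / 65 = 0.9231
F1 = 2 * P * R / (P + R)
= 2 * 0.9231 * 0.9231 / (0.9231 + 0.9231)
= 1.7041 / 1.8462
= 0.9231
As percentage: 92.3%

92.3


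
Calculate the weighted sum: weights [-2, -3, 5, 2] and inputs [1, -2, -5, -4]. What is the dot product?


Element-wise products:
-2 * 1 = -2
-3 * -2 = 6
5 * -5 = -25
2 * -4 = -8
Sum = -2 + 6 + -25 + -8
= -29

-29


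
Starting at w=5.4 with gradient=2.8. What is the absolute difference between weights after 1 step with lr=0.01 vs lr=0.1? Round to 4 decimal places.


With lr=0.01: w_new = 5.4 - 0.01 * 2.8 = 5.372
With lr=0.1: w_new = 5.4 - 0.1 * 2.8 = 5.12
Absolute difference = |5.372 - 5.12|
= 0.2520

0.2520


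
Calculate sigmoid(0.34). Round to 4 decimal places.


sigmoid(z) = 1 / (1 + exp(-z))
exp(-(0.34)) = exp(-0.34) = 0.7118
1 + 0.7118 = 1.7118
1 / 1.7118 = 0.5842

0.5842


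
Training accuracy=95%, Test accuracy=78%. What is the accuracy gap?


Gap = train_accuracy - test_accuracy
= 95 - 78
= 17%
This gap suggests the model is overfitting.

17


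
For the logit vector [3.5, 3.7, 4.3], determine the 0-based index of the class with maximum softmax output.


Softmax is a monotonic transformation, so it preserves the argmax.
We need to find the index of the maximum logit.
Index 0: 3.5
Index 1: 3.7
Index 2: 4.3
Maximum logit = 4.3 at index 2

2


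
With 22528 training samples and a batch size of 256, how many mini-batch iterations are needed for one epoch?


Iterations per epoch = dataset_size / batch_size
= 22528 / 256
= 88

88


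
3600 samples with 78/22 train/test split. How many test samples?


Train samples = 3600 * 78% = 2808
Test samples = 3600 - 2808
= 792

792


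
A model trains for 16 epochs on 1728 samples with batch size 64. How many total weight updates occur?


Iterations per epoch = 1728 / 64 = 27
Total updates = iterations_per_epoch * epochs
= 27 * 16
= 432

432


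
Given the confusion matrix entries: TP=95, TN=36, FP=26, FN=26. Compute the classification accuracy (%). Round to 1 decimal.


Accuracy = (TP + TN) / (TP + TN + FP + FN) * 100
= (95 + 36) / (95 + 36 + 26 + 26)
= 131 / 183
= 0.7158
= 71.6%

71.6


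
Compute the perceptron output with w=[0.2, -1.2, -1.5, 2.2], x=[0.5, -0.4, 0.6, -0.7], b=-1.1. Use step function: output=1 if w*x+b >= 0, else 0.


z = w . x + b
= 0.2*0.5 + -1.2*-0.4 + -1.5*0.6 + 2.2*-0.7 + -1.1
= 0.1 + 0.48 + -0.9 + -1.54 + -1.1
= -1.86 + -1.1
= -2.96
Since z = -2.96 < 0, output = 0

0


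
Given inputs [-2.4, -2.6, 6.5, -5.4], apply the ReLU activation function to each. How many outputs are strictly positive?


ReLU(x) = max(0, x) for each element:
ReLU(-2.4) = 0
ReLU(-2.6) = 0
ReLU(6.5) = 6.5
ReLU(-5.4) = 0
Active neurons (>0): 1

1


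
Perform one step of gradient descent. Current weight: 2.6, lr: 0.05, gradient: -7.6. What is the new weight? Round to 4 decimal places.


w_new = w_old - lr * gradient
= 2.6 - 0.05 * -7.6
= 2.6 - (-0.38)
= 2.9800

2.9800


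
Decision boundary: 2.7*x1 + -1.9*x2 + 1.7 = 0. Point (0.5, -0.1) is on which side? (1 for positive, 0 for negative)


Compute 2.7 * 0.5 + -1.9 * -0.1 + 1.7
= 1.35 + 0.19 + 1.7
= 3.24
Since 3.24 >= 0, the point is on the positive side.

1


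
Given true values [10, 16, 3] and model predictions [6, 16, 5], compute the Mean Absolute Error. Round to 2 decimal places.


Absolute errors: [4, 0, 2]
Sum of absolute errors = 6
MAE = 6 / 3 = 2.00

2.00


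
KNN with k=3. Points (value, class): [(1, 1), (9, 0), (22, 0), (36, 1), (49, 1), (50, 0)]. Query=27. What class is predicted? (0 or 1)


Distances from query 27:
Point 22 (class 0): distance = 5
Point 36 (class 1): distance = 9
Point 9 (class 0): distance = 18
K=3 nearest neighbors: classes = [0, 1, 0]
Votes for class 1: 1 / 3
Majority vote => class 0

0


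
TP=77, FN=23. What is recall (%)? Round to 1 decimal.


Recall = TP / (TP + FN) * 100
= 77 / (77 + 23)
= 77 / 100
= 0.77
= 77.0%

77.0


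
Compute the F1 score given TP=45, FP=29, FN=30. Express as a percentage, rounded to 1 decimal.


Precision = TP / (TP + FP) = 45 / 74 = 0.6081
Recall = TP / (TP + FN) = 45 / 75 = 0.6
F1 = 2 * P * R / (P + R)
= 2 * 0.6081 * 0.6 / (0.6081 + 0.6)
= 0.7297 / 1.2081
= 0.604
As percentage: 60.4%

60.4


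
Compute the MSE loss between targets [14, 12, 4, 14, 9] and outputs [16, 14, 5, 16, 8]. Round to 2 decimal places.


Differences: [-2, -2, -1, -2, 1]
Squared errors: [4, 4, 1, 4, 1]
Sum of squared errors = 14
MSE = 14 / 5 = 2.80

2.80


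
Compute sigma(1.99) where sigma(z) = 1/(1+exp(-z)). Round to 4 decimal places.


sigmoid(z) = 1 / (1 + exp(-z))
exp(-(1.99)) = exp(-1.99) = 0.1367
1 + 0.1367 = 1.1367
1 / 1.1367 = 0.8797

0.8797


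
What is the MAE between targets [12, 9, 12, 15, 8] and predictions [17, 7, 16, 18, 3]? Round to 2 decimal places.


Absolute errors: [5, 2, 4, 3, 5]
Sum of absolute errors = 19
MAE = 19 / 5 = 3.80

3.80


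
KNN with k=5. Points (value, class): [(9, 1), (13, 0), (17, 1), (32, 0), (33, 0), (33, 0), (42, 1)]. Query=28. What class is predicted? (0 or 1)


Distances from query 28:
Point 32 (class 0): distance = 4
Point 33 (class 0): distance = 5
Point 33 (class 0): distance = 5
Point 17 (class 1): distance = 11
Point 42 (class 1): distance = 14
K=5 nearest neighbors: classes = [0, 0, 0, 1, 1]
Votes for class 1: 2 / 5
Majority vote => class 0

0


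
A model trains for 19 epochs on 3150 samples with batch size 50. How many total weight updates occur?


Iterations per epoch = 3150 / 50 = 63
Total updates = iterations_per_epoch * epochs
= 63 * 19
= 1197

1197


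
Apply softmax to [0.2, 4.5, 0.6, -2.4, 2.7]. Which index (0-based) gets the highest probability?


Softmax is a monotonic transformation, so it preserves the argmax.
We need to find the index of the maximum logit.
Index 0: 0.2
Index 1: 4.5
Index 2: 0.6
Index 3: -2.4
Index 4: 2.7
Maximum logit = 4.5 at index 1

1


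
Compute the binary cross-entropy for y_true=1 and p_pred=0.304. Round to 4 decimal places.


For y=1: Loss = -log(p)
= -log(0.304)
= -(-1.1907)
= 1.1907

1.1907


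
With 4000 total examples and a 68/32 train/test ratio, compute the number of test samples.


Train samples = 4000 * 68% = 2720
Test samples = 4000 - 2720
= 1280

1280


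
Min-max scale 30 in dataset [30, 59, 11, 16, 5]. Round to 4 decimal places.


Min = 5, Max = 59
Range = 59 - 5 = 54
Scaled = (x - min) / (max - min)
= (30 - 5) / 54
= 25 / 54
= 0.4630

0.4630


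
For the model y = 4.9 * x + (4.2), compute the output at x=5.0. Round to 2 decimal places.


y = 4.9 * 5.0 + (4.2)
= 24.5 + (4.2)
= 28.70

28.70


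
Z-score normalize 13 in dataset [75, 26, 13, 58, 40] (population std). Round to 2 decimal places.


Mean = (75 + 26 + 13 + 58 + 40) / 5 = 42.4
Variance = sum((x_i - mean)^2) / n = 489.04
Std = sqrt(489.04) = 22.1142
Z = (x - mean) / std
= (13 - 42.4) / 22.1142
= -29.4 / 22.1142
= -1.33

-1.33


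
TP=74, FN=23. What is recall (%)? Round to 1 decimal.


Recall = TP / (TP + FN) * 100
= 74 / (74 + 23)
= 74 / 97
= 0.7629
= 76.3%

76.3


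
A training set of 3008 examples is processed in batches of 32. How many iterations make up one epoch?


Iterations per epoch = dataset_size / batch_size
= 3008 / 32
= 94

94


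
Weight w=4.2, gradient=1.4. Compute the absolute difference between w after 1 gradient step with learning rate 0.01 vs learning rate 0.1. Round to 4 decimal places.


With lr=0.01: w_new = 4.2 - 0.01 * 1.4 = 4.186
With lr=0.1: w_new = 4.2 - 0.1 * 1.4 = 4.06
Absolute difference = |4.186 - 4.06|
= 0.1260

0.1260


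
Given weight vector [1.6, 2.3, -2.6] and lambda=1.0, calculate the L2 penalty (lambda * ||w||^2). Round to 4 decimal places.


Squaring each weight:
1.6^2 = 2.56
2.3^2 = 5.29
(-2.6)^2 = 6.76
Sum of squares = 14.61
Penalty = 1.0 * 14.61 = 14.6100

14.6100


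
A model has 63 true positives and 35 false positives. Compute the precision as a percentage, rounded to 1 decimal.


Precision = TP / (TP + FP) * 100
= 63 / (63 + 35)
= 63 / 98
= 0.6429
= 64.3%

64.3


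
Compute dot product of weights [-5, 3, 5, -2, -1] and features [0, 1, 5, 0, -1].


Element-wise products:
-5 * 0 = 0
3 * 1 = 3
5 * 5 = 25
-2 * 0 = 0
-1 * -1 = 1
Sum = 0 + 3 + 25 + 0 + 1
= 29

29


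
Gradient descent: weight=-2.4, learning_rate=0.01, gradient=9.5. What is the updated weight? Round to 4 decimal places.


w_new = w_old - lr * gradient
= -2.4 - 0.01 * 9.5
= -2.4 - (0.095)
= -2.4950

-2.4950


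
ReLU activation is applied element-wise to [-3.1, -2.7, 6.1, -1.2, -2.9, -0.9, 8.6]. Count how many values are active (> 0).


ReLU(x) = max(0, x) for each element:
ReLU(-3.1) = 0
ReLU(-2.7) = 0
ReLU(6.1) = 6.1
ReLU(-1.2) = 0
ReLU(-2.9) = 0
ReLU(-0.9) = 0
ReLU(8.6) = 8.6
Active neurons (>0): 2

2


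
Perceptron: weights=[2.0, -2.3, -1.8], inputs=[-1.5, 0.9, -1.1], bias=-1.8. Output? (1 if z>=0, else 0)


z = w . x + b
= 2.0*-1.5 + -2.3*0.9 + -1.8*-1.1 + -1.8
= -3.0 + -2.07 + 1.98 + -1.8
= -3.09 + -1.8
= -4.89
Since z = -4.89 < 0, output = 0

0


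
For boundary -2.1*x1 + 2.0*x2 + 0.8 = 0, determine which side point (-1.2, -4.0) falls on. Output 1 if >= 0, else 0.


Compute -2.1 * -1.2 + 2.0 * -4.0 + 0.8
= 2.52 + -8.0 + 0.8
= -4.68
Since -4.68 < 0, the point is on the negative side.

0


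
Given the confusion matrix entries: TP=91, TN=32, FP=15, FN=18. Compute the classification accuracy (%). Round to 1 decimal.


Accuracy = (TP + TN) / (TP + TN + FP + FN) * 100
= (91 + 32) / (91 + 32 + 15 + 18)
= 123 / 156
= 0.7885
= 78.8%

78.8


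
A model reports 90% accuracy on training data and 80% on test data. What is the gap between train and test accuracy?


Gap = train_accuracy - test_accuracy
= 90 - 80
= 10%
This moderate gap may indicate mild overfitting.

10


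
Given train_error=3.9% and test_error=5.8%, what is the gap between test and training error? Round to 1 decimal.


Generalization gap = test_error - train_error
= 5.8 - 3.9
= 1.9%
A small gap suggests good generalization.

1.9


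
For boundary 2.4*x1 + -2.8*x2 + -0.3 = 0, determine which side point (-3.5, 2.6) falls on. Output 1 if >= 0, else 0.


Compute 2.4 * -3.5 + -2.8 * 2.6 + -0.3
= -8.4 + -7.28 + -0.3
= -15.98
Since -15.98 < 0, the point is on the negative side.

0


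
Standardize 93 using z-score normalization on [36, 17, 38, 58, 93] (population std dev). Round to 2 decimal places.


Mean = (36 + 17 + 38 + 58 + 93) / 5 = 48.4
Variance = sum((x_i - mean)^2) / n = 665.84
Std = sqrt(665.84) = 25.8039
Z = (x - mean) / std
= (93 - 48.4) / 25.8039
= 44.6 / 25.8039
= 1.73

1.73


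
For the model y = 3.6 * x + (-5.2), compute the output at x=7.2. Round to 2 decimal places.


y = 3.6 * 7.2 + (-5.2)
= 25.92 + (-5.2)
= 20.72

20.72


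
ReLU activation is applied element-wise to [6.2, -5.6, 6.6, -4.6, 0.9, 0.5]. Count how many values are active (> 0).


ReLU(x) = max(0, x) for each element:
ReLU(6.2) = 6.2
ReLU(-5.6) = 0
ReLU(6.6) = 6.6
ReLU(-4.6) = 0
ReLU(0.9) = 0.9
ReLU(0.5) = 0.5
Active neurons (>0): 4

4


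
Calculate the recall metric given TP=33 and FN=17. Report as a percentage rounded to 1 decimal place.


Recall = TP / (TP + FN) * 100
= 33 / (33 + 17)
= 33 / 50
= 0.66
= 66.0%

66.0


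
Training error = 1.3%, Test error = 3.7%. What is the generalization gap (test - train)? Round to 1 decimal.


Generalization gap = test_error - train_error
= 3.7 - 1.3
= 2.4%
A moderate gap.

2.4


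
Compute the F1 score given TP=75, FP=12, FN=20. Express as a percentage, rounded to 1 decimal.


Precision = TP / (TP + FP) = 75 / 87 = 0.8621
Recall = TP / (TP + FN) = 75 / 95 = 0.7895
F1 = 2 * P * R / (P + R)
= 2 * 0.8621 * 0.7895 / (0.8621 + 0.7895)
= 1.3612 / 1.6515
= 0.8242
As percentage: 82.4%

82.4


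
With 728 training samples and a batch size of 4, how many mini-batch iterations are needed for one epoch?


Iterations per epoch = dataset_size / batch_size
= 728 / 4
= 182

182


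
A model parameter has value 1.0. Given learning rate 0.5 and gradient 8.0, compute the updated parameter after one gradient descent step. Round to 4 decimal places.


w_new = w_old - lr * gradient
= 1.0 - 0.5 * 8.0
= 1.0 - (4.0)
= -3.0000

-3.0000


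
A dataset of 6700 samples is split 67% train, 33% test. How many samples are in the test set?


Train samples = 6700 * 67% = 4489
Test samples = 6700 - 4489
= 2211

2211


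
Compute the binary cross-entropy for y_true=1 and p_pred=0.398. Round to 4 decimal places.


For y=1: Loss = -log(p)
= -log(0.398)
= -(-0.9213)
= 0.9213

0.9213


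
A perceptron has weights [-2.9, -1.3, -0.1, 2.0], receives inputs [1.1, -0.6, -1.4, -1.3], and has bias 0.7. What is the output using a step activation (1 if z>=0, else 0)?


z = w . x + b
= -2.9*1.1 + -1.3*-0.6 + -0.1*-1.4 + 2.0*-1.3 + 0.7
= -3.19 + 0.78 + 0.14 + -2.6 + 0.7
= -4.87 + 0.7
= -4.17
Since z = -4.17 < 0, output = 0

0


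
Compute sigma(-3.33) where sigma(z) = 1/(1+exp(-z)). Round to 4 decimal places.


sigmoid(z) = 1 / (1 + exp(-z))
exp(-(-3.33)) = exp(3.33) = 27.9383
1 + 27.9383 = 28.9383
1 / 28.9383 = 0.0346

0.0346


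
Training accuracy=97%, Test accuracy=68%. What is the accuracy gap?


Gap = train_accuracy - test_accuracy
= 97 - 68
= 29%
This large gap strongly indicates overfitting.

29


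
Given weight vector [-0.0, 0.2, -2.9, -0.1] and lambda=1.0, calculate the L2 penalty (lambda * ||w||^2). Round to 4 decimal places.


Squaring each weight:
(-0.0)^2 = 0.0
0.2^2 = 0.04
(-2.9)^2 = 8.41
(-0.1)^2 = 0.01
Sum of squares = 8.46
Penalty = 1.0 * 8.46 = 8.4600

8.4600


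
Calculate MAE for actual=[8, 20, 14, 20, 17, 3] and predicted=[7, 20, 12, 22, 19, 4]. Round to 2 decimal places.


Absolute errors: [1, 0, 2, 2, 2, 1]
Sum of absolute errors = 8
MAE = 8 / 6 = 1.33

1.33


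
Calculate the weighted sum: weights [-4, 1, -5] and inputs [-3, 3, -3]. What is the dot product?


Element-wise products:
-4 * -3 = 12
1 * 3 = 3
-5 * -3 = 15
Sum = 12 + 3 + 15
= 30

30


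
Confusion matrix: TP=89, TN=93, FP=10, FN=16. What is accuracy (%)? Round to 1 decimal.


Accuracy = (TP + TN) / (TP + TN + FP + FN) * 100
= (89 + 93) / (89 + 93 + 10 + 16)
= 182 / 208
= 0.875
= 87.5%

87.5


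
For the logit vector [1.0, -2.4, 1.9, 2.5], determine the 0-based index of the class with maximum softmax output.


Softmax is a monotonic transformation, so it preserves the argmax.
We need to find the index of the maximum logit.
Index 0: 1.0
Index 1: -2.4
Index 2: 1.9
Index 3: 2.5
Maximum logit = 2.5 at index 3

3


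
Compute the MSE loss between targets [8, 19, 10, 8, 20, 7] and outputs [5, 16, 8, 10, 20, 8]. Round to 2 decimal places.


Differences: [3, 3, 2, -2, 0, -1]
Squared errors: [9, 9, 4, 4, 0, 1]
Sum of squared errors = 27
MSE = 27 / 6 = 4.50

4.50
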